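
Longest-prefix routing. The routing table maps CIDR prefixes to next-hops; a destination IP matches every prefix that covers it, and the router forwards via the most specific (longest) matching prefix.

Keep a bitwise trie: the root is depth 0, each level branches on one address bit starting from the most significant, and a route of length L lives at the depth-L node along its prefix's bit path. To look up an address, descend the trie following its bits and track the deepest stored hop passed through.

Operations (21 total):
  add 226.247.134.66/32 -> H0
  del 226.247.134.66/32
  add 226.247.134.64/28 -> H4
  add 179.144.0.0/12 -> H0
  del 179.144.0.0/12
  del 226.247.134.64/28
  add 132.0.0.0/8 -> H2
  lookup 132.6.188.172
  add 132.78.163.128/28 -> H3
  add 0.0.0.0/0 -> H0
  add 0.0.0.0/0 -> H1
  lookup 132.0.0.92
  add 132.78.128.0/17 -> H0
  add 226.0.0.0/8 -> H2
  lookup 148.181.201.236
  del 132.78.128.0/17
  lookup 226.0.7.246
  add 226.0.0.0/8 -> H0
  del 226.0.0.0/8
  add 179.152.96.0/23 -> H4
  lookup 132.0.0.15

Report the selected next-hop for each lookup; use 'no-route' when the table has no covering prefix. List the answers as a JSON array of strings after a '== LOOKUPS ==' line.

Apply in order:
  add 226.247.134.66/32 -> H0 at depth 32
  del 226.247.134.66/32 (clear depth 32)
  add 226.247.134.64/28 -> H4 at depth 28
  add 179.144.0.0/12 -> H0 at depth 12
  del 179.144.0.0/12 (clear depth 12)
  del 226.247.134.64/28 (clear depth 28)
  add 132.0.0.0/8 -> H2 at depth 8
  Q 132.6.188.172: descend 10000100 ; hops seen [H2] ; pick H2
  add 132.78.163.128/28 -> H3 at depth 28
  add 0.0.0.0/0 -> H0 at depth 0
  add 0.0.0.0/0 -> H1 at depth 0
  Q 132.0.0.92: descend 100001000 ; hops seen [H1,H2] ; pick H2
  add 132.78.128.0/17 -> H0 at depth 17
  add 226.0.0.0/8 -> H2 at depth 8
  Q 148.181.201.236: descend 100 ; hops seen [H1] ; pick H1
  del 132.78.128.0/17 (clear depth 17)
  Q 226.0.7.246: descend 11100010 ; hops seen [H1,H2] ; pick H2
  add 226.0.0.0/8 -> H0 at depth 8
  del 226.0.0.0/8 (clear depth 8)
  add 179.152.96.0/23 -> H4 at depth 23
  Q 132.0.0.15: descend 100001000 ; hops seen [H1,H2] ; pick H2

== LOOKUPS ==
["H2","H2","H1","H2","H2"]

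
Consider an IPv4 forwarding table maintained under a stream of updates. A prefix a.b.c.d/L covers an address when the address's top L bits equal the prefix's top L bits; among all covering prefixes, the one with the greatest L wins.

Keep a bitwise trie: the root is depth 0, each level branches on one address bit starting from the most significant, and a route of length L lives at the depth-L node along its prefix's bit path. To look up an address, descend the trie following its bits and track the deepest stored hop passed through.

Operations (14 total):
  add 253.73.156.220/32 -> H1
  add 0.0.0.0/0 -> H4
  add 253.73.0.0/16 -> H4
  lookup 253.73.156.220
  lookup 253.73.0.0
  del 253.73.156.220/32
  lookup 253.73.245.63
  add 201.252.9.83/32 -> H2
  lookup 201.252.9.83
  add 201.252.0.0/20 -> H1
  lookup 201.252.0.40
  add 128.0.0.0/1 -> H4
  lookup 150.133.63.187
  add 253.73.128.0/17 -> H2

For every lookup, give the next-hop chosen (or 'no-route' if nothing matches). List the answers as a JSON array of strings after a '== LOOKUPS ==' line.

Trace:
  + 253.73.156.220/32 (H1) depth=32
  + 0.0.0.0/0 (H4) depth=0
  + 253.73.0.0/16 (H4) depth=16
  lookup 253.73.156.220: bits 11111101010010011001110011011100 walk d0:H4→d1:-→d2:-→d3:-→d4:-→d5:-→d6:-→d7:-→d8:-→d9:-→d10:-→d11:-→d12:-→d13:-→d14:-→d15:-→d16:H4→d17:-→d18:-→d19:-→d20:-→d21:-→d22:-→d23:-→d24:-→d25:-→d26:-→d27:-→d28:-→d29:-→d30:-→d31:-→d32:H1 -> H1
  lookup 253.73.0.0: bits 1111110101001001 walk d0:H4→d1:-→d2:-→d3:-→d4:-→d5:-→d6:-→d7:-→d8:-→d9:-→d10:-→d11:-→d12:-→d13:-→d14:-→d15:-→d16:H4 -> H4
  - 253.73.156.220/32 clear@32
  lookup 253.73.245.63: bits 11111101010010011 walk d0:H4→d1:-→d2:-→d3:-→d4:-→d5:-→d6:-→d7:-→d8:-→d9:-→d10:-→d11:-→d12:-→d13:-→d14:-→d15:-→d16:H4→d17:- -> H4
  + 201.252.9.83/32 (H2) depth=32
  lookup 201.252.9.83: bits 11001001111111000000100101010011 walk d0:H4→d1:-→d2:-→d3:-→d4:-→d5:-→d6:-→d7:-→d8:-→d9:-→d10:-→d11:-→d12:-→d13:-→d14:-→d15:-→d16:-→d17:-→d18:-→d19:-→d20:-→d21:-→d22:-→d23:-→d24:-→d25:-→d26:-→d27:-→d28:-→d29:-→d30:-→d31:-→d32:H2 -> H2
  + 201.252.0.0/20 (H1) depth=20
  lookup 201.252.0.40: bits 11001001111111000000 walk d0:H4→d1:-→d2:-→d3:-→d4:-→d5:-→d6:-→d7:-→d8:-→d9:-→d10:-→d11:-→d12:-→d13:-→d14:-→d15:-→d16:-→d17:-→d18:-→d19:-→d20:H1 -> H1
  + 128.0.0.0/1 (H4) depth=1
  lookup 150.133.63.187: bits 1 walk d0:H4→d1:H4 -> H4
  + 253.73.128.0/17 (H2) depth=17

== LOOKUPS ==
["H1","H4","H4","H2","H1","H4"]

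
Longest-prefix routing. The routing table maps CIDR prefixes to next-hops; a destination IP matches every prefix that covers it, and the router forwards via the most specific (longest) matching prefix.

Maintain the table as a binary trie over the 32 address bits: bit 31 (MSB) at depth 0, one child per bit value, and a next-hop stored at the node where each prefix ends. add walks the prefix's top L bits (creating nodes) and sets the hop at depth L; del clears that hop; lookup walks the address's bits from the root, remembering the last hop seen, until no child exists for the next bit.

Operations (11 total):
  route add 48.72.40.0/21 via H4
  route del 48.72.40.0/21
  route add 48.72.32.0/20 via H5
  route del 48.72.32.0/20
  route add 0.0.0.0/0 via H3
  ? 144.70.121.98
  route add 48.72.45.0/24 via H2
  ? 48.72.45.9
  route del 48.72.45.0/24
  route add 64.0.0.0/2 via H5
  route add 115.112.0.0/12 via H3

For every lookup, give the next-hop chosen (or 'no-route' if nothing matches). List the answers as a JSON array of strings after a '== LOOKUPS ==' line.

Trace:
  add 48.72.40.0/21 -> H4 at depth 21
  del 48.72.40.0/21 (clear depth 21)
  add 48.72.32.0/20 -> H5 at depth 20
  del 48.72.32.0/20 (clear depth 20)
  add 0.0.0.0/0 -> H3 at depth 0
  lookup 144.70.121.98: bits ε walk d0:H3 -> H3
  add 48.72.45.0/24 -> H2 at depth 24
  lookup 48.72.45.9: bits 001100000100100000101101 walk d0:H3→d1:-→d2:-→d3:-→d4:-→d5:-→d6:-→d7:-→d8:-→d9:-→d10:-→d11:-→d12:-→d13:-→d14:-→d15:-→d16:-→d17:-→d18:-→d19:-→d20:-→d21:-→d22:-→d23:-→d24:H2 -> H2
  del 48.72.45.0/24 (clear depth 24)
  add 64.0.0.0/2 -> H5 at depth 2
  add 115.112.0.0/12 -> H3 at depth 12

== LOOKUPS ==
["H3","H2"]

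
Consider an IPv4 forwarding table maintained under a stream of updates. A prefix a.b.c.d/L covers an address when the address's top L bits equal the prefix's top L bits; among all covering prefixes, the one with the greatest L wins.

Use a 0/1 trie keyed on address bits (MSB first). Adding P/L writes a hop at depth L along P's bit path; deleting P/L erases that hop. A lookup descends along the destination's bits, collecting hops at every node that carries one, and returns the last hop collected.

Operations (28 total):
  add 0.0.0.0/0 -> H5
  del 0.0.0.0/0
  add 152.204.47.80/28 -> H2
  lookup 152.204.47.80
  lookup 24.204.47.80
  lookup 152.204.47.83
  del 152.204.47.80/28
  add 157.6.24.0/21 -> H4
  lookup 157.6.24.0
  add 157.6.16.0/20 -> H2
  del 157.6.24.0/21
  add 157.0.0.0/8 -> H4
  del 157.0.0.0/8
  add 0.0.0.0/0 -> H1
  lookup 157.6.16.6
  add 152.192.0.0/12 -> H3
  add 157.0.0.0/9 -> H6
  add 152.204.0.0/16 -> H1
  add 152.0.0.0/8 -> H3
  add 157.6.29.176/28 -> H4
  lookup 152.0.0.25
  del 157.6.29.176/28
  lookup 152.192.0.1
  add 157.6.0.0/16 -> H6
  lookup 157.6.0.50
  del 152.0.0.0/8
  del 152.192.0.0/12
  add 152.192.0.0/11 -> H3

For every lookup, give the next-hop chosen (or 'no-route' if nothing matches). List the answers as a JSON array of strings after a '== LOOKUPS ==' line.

Trace:
  + 0.0.0.0/0 (H5) depth=0
  - 0.0.0.0/0 clear@0
  + 152.204.47.80/28 (H2) depth=28
  ? 152.204.47.80  path d0:-→d1:-→d2:-→d3:-→d4:-→d5:-→d6:-→d7:-→d8:-→d9:-→d10:-→d11:-→d12:-→d13:-→d14:-→d15:-→d16:-→d17:-→d18:-→d19:-→d20:-→d21:-→d22:-→d23:-→d24:-→d25:-→d26:-→d27:-→d28:H2  best=H2
  ? 24.204.47.80  path d0:-  best=no-route
  ? 152.204.47.83  path d0:-→d1:-→d2:-→d3:-→d4:-→d5:-→d6:-→d7:-→d8:-→d9:-→d10:-→d11:-→d12:-→d13:-→d14:-→d15:-→d16:-→d17:-→d18:-→d19:-→d20:-→d21:-→d22:-→d23:-→d24:-→d25:-→d26:-→d27:-→d28:H2  best=H2
  - 152.204.47.80/28 clear@28
  + 157.6.24.0/21 (H4) depth=21
  ? 157.6.24.0  path d0:-→d1:-→d2:-→d3:-→d4:-→d5:-→d6:-→d7:-→d8:-→d9:-→d10:-→d11:-→d12:-→d13:-→d14:-→d15:-→d16:-→d17:-→d18:-→d19:-→d20:-→d21:H4  best=H4
  + 157.6.16.0/20 (H2) depth=20
  - 157.6.24.0/21 clear@21
  + 157.0.0.0/8 (H4) depth=8
  - 157.0.0.0/8 clear@8
  + 0.0.0.0/0 (H1) depth=0
  ? 157.6.16.6  path d0:H1→d1:-→d2:-→d3:-→d4:-→d5:-→d6:-→d7:-→d8:-→d9:-→d10:-→d11:-→d12:-→d13:-→d14:-→d15:-→d16:-→d17:-→d18:-→d19:-→d20:H2  best=H2
  + 152.192.0.0/12 (H3) depth=12
  + 157.0.0.0/9 (H6) depth=9
  + 152.204.0.0/16 (H1) depth=16
  + 152.0.0.0/8 (H3) depth=8
  + 157.6.29.176/28 (H4) depth=28
  ? 152.0.0.25  path d0:H1→d1:-→d2:-→d3:-→d4:-→d5:-→d6:-→d7:-→d8:H3  best=H3
  - 157.6.29.176/28 clear@28
  ? 152.192.0.1  path d0:H1→d1:-→d2:-→d3:-→d4:-→d5:-→d6:-→d7:-→d8:H3→d9:-→d10:-→d11:-→d12:H3  best=H3
  + 157.6.0.0/16 (H6) depth=16
  ? 157.6.0.50  path d0:H1→d1:-→d2:-→d3:-→d4:-→d5:-→d6:-→d7:-→d8:-→d9:H6→d10:-→d11:-→d12:-→d13:-→d14:-→d15:-→d16:H6→d17:-→d18:-→d19:-  best=H6
  - 152.0.0.0/8 clear@8
  - 152.192.0.0/12 clear@12
  + 152.192.0.0/11 (H3) depth=11

== LOOKUPS ==
["H2","no-route","H2","H4","H2","H3","H3","H6"]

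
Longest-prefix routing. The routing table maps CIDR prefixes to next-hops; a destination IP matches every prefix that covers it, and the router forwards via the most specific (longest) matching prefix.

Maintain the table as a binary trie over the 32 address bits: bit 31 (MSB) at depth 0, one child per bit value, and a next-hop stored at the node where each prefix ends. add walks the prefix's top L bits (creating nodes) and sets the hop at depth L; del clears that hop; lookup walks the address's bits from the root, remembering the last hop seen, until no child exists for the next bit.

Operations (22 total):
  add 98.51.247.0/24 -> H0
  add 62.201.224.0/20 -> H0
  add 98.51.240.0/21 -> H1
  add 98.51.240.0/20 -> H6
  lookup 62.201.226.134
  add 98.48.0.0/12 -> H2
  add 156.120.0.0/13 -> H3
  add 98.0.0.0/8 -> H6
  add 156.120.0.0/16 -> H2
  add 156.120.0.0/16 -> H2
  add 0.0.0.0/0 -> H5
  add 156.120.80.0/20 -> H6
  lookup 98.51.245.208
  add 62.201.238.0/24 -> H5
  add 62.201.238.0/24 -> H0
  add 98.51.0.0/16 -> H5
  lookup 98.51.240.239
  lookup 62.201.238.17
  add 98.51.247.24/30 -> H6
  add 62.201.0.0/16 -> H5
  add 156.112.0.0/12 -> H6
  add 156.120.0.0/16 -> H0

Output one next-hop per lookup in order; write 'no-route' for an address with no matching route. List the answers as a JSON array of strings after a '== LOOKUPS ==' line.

Trace:
  + 98.51.247.0/24 (H0) depth=24
  + 62.201.224.0/20 (H0) depth=20
  + 98.51.240.0/21 (H1) depth=21
  + 98.51.240.0/20 (H6) depth=20
  ? 62.201.226.134  path d0:-→d1:-→d2:-→d3:-→d4:-→d5:-→d6:-→d7:-→d8:-→d9:-→d10:-→d11:-→d12:-→d13:-→d14:-→d15:-→d16:-→d17:-→d18:-→d19:-→d20:H0  best=H0
  + 98.48.0.0/12 (H2) depth=12
  + 156.120.0.0/13 (H3) depth=13
  + 98.0.0.0/8 (H6) depth=8
  + 156.120.0.0/16 (H2) depth=16
  + 156.120.0.0/16 (H2) depth=16
  + 0.0.0.0/0 (H5) depth=0
  + 156.120.80.0/20 (H6) depth=20
  ? 98.51.245.208  path d0:H5→d1:-→d2:-→d3:-→d4:-→d5:-→d6:-→d7:-→d8:H6→d9:-→d10:-→d11:-→d12:H2→d13:-→d14:-→d15:-→d16:-→d17:-→d18:-→d19:-→d20:H6→d21:H1→d22:-  best=H1
  + 62.201.238.0/24 (H5) depth=24
  + 62.201.238.0/24 (H0) depth=24
  + 98.51.0.0/16 (H5) depth=16
  ? 98.51.240.239  path d0:H5→d1:-→d2:-→d3:-→d4:-→d5:-→d6:-→d7:-→d8:H6→d9:-→d10:-→d11:-→d12:H2→d13:-→d14:-→d15:-→d16:H5→d17:-→d18:-→d19:-→d20:H6→d21:H1  best=H1
  ? 62.201.238.17  path d0:H5→d1:-→d2:-→d3:-→d4:-→d5:-→d6:-→d7:-→d8:-→d9:-→d10:-→d11:-→d12:-→d13:-→d14:-→d15:-→d16:-→d17:-→d18:-→d19:-→d20:H0→d21:-→d22:-→d23:-→d24:H0  best=H0
  + 98.51.247.24/30 (H6) depth=30
  + 62.201.0.0/16 (H5) depth=16
  + 156.112.0.0/12 (H6) depth=12
  + 156.120.0.0/16 (H0) depth=16

== LOOKUPS ==
["H0","H1","H1","H0"]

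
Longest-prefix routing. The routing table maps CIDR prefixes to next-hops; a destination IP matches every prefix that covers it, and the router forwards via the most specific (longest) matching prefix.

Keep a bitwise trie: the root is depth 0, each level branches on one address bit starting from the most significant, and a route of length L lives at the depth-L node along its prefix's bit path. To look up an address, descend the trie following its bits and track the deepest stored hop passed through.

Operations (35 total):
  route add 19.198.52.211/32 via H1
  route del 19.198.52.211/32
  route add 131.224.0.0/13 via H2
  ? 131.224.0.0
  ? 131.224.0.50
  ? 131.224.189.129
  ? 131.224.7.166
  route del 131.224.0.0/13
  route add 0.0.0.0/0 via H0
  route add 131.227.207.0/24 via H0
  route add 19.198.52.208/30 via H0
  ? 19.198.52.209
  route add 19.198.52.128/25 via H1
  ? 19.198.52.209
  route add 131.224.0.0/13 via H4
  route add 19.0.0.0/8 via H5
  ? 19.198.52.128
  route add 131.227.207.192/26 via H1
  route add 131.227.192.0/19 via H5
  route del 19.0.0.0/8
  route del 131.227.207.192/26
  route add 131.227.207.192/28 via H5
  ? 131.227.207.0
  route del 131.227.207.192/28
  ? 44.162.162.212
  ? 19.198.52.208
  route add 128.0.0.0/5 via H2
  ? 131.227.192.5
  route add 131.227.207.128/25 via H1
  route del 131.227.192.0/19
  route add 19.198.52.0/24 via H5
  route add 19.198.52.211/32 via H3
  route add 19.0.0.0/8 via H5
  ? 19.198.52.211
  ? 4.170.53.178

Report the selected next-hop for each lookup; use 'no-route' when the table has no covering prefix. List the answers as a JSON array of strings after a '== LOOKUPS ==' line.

Apply in order:
  + 19.198.52.211/32 (H1) depth=32
  - 19.198.52.211/32 clear@32
  + 131.224.0.0/13 (H2) depth=13
  ? 131.224.0.0  path d0:-→d1:-→d2:-→d3:-→d4:-→d5:-→d6:-→d7:-→d8:-→d9:-→d10:-→d11:-→d12:-→d13:H2  best=H2
  ? 131.224.0.50  path d0:-→d1:-→d2:-→d3:-→d4:-→d5:-→d6:-→d7:-→d8:-→d9:-→d10:-→d11:-→d12:-→d13:H2  best=H2
  ? 131.224.189.129  path d0:-→d1:-→d2:-→d3:-→d4:-→d5:-→d6:-→d7:-→d8:-→d9:-→d10:-→d11:-→d12:-→d13:H2  best=H2
  ? 131.224.7.166  path d0:-→d1:-→d2:-→d3:-→d4:-→d5:-→d6:-→d7:-→d8:-→d9:-→d10:-→d11:-→d12:-→d13:H2  best=H2
  - 131.224.0.0/13 clear@13
  + 0.0.0.0/0 (H0) depth=0
  + 131.227.207.0/24 (H0) depth=24
  + 19.198.52.208/30 (H0) depth=30
  ? 19.198.52.209  path d0:H0→d1:-→d2:-→d3:-→d4:-→d5:-→d6:-→d7:-→d8:-→d9:-→d10:-→d11:-→d12:-→d13:-→d14:-→d15:-→d16:-→d17:-→d18:-→d19:-→d20:-→d21:-→d22:-→d23:-→d24:-→d25:-→d26:-→d27:-→d28:-→d29:-→d30:H0  best=H0
  + 19.198.52.128/25 (H1) depth=25
  ? 19.198.52.209  path d0:H0→d1:-→d2:-→d3:-→d4:-→d5:-→d6:-→d7:-→d8:-→d9:-→d10:-→d11:-→d12:-→d13:-→d14:-→d15:-→d16:-→d17:-→d18:-→d19:-→d20:-→d21:-→d22:-→d23:-→d24:-→d25:H1→d26:-→d27:-→d28:-→d29:-→d30:H0  best=H0
  + 131.224.0.0/13 (H4) depth=13
  + 19.0.0.0/8 (H5) depth=8
  ? 19.198.52.128  path d0:H0→d1:-→d2:-→d3:-→d4:-→d5:-→d6:-→d7:-→d8:H5→d9:-→d10:-→d11:-→d12:-→d13:-→d14:-→d15:-→d16:-→d17:-→d18:-→d19:-→d20:-→d21:-→d22:-→d23:-→d24:-→d25:H1  best=H1
  + 131.227.207.192/26 (H1) depth=26
  + 131.227.192.0/19 (H5) depth=19
  - 19.0.0.0/8 clear@8
  - 131.227.207.192/26 clear@26
  + 131.227.207.192/28 (H5) depth=28
  ? 131.227.207.0  path d0:H0→d1:-→d2:-→d3:-→d4:-→d5:-→d6:-→d7:-→d8:-→d9:-→d10:-→d11:-→d12:-→d13:H4→d14:-→d15:-→d16:-→d17:-→d18:-→d19:H5→d20:-→d21:-→d22:-→d23:-→d24:H0  best=H0
  - 131.227.207.192/28 clear@28
  ? 44.162.162.212  path d0:H0→d1:-→d2:-  best=H0
  ? 19.198.52.208  path d0:H0→d1:-→d2:-→d3:-→d4:-→d5:-→d6:-→d7:-→d8:-→d9:-→d10:-→d11:-→d12:-→d13:-→d14:-→d15:-→d16:-→d17:-→d18:-→d19:-→d20:-→d21:-→d22:-→d23:-→d24:-→d25:H1→d26:-→d27:-→d28:-→d29:-→d30:H0  best=H0
  + 128.0.0.0/5 (H2) depth=5
  ? 131.227.192.5  path d0:H0→d1:-→d2:-→d3:-→d4:-→d5:H2→d6:-→d7:-→d8:-→d9:-→d10:-→d11:-→d12:-→d13:H4→d14:-→d15:-→d16:-→d17:-→d18:-→d19:H5→d20:-  best=H5
  + 131.227.207.128/25 (H1) depth=25
  - 131.227.192.0/19 clear@19
  + 19.198.52.0/24 (H5) depth=24
  + 19.198.52.211/32 (H3) depth=32
  + 19.0.0.0/8 (H5) depth=8
  ? 19.198.52.211  path d0:H0→d1:-→d2:-→d3:-→d4:-→d5:-→d6:-→d7:-→d8:H5→d9:-→d10:-→d11:-→d12:-→d13:-→d14:-→d15:-→d16:-→d17:-→d18:-→d19:-→d20:-→d21:-→d22:-→d23:-→d24:H5→d25:H1→d26:-→d27:-→d28:-→d29:-→d30:H0→d31:-→d32:H3  best=H3
  ? 4.170.53.178  path d0:H0→d1:-→d2:-→d3:-  best=H0

== LOOKUPS ==
["H2","H2","H2","H2","H0","H0","H1","H0","H0","H0","H5","H3","H0"]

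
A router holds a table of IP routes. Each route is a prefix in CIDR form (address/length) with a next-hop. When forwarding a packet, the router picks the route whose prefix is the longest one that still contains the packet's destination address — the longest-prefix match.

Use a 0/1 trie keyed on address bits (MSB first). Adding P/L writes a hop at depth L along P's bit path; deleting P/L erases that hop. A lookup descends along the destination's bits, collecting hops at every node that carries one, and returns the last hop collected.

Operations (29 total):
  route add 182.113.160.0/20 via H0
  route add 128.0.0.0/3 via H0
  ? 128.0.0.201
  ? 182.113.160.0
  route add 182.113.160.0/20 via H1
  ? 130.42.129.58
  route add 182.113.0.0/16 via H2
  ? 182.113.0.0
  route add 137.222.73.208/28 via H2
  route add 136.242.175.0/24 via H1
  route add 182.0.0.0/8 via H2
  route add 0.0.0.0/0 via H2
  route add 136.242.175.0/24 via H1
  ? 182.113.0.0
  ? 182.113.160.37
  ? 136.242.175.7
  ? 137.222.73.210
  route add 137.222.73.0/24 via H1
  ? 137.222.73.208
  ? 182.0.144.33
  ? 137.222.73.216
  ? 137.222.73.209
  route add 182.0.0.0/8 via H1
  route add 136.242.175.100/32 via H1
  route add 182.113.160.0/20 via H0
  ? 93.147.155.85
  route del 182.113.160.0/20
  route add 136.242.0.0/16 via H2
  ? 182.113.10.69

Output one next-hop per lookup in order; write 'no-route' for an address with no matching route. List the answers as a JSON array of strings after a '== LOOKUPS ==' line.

Trace:
  add 182.113.160.0/20 -> H0 at depth 20
  add 128.0.0.0/3 -> H0 at depth 3
  lookup 128.0.0.201: bits 100 walk d0:-→d1:-→d2:-→d3:H0 -> H0
  lookup 182.113.160.0: bits 10110110011100011010 walk d0:-→d1:-→d2:-→d3:-→d4:-→d5:-→d6:-→d7:-→d8:-→d9:-→d10:-→d11:-→d12:-→d13:-→d14:-→d15:-→d16:-→d17:-→d18:-→d19:-→d20:H0 -> H0
  add 182.113.160.0/20 -> H1 at depth 20
  lookup 130.42.129.58: bits 100 walk d0:-→d1:-→d2:-→d3:H0 -> H0
  add 182.113.0.0/16 -> H2 at depth 16
  lookup 182.113.0.0: bits 1011011001110001 walk d0:-→d1:-→d2:-→d3:-→d4:-→d5:-→d6:-→d7:-→d8:-→d9:-→d10:-→d11:-→d12:-→d13:-→d14:-→d15:-→d16:H2 -> H2
  add 137.222.73.208/28 -> H2 at depth 28
  add 136.242.175.0/24 -> H1 at depth 24
  add 182.0.0.0/8 -> H2 at depth 8
  add 0.0.0.0/0 -> H2 at depth 0
  add 136.242.175.0/24 -> H1 at depth 24
  lookup 182.113.0.0: bits 1011011001110001 walk d0:H2→d1:-→d2:-→d3:-→d4:-→d5:-→d6:-→d7:-→d8:H2→d9:-→d10:-→d11:-→d12:-→d13:-→d14:-→d15:-→d16:H2 -> H2
  lookup 182.113.160.37: bits 10110110011100011010 walk d0:H2→d1:-→d2:-→d3:-→d4:-→d5:-→d6:-→d7:-→d8:H2→d9:-→d10:-→d11:-→d12:-→d13:-→d14:-→d15:-→d16:H2→d17:-→d18:-→d19:-→d20:H1 -> H1
  lookup 136.242.175.7: bits 100010001111001010101111 walk d0:H2→d1:-→d2:-→d3:H0→d4:-→d5:-→d6:-→d7:-→d8:-→d9:-→d10:-→d11:-→d12:-→d13:-→d14:-→d15:-→d16:-→d17:-→d18:-→d19:-→d20:-→d21:-→d22:-→d23:-→d24:H1 -> H1
  lookup 137.222.73.210: bits 1000100111011110010010011101 walk d0:H2→d1:-→d2:-→d3:H0→d4:-→d5:-→d6:-→d7:-→d8:-→d9:-→d10:-→d11:-→d12:-→d13:-→d14:-→d15:-→d16:-→d17:-→d18:-→d19:-→d20:-→d21:-→d22:-→d23:-→d24:-→d25:-→d26:-→d27:-→d28:H2 -> H2
  add 137.222.73.0/24 -> H1 at depth 24
  lookup 137.222.73.208: bits 1000100111011110010010011101 walk d0:H2→d1:-→d2:-→d3:H0→d4:-→d5:-→d6:-→d7:-→d8:-→d9:-→d10:-→d11:-→d12:-→d13:-→d14:-→d15:-→d16:-→d17:-→d18:-→d19:-→d20:-→d21:-→d22:-→d23:-→d24:H1→d25:-→d26:-→d27:-→d28:H2 -> H2
  lookup 182.0.144.33: bits 101101100 walk d0:H2→d1:-→d2:-→d3:-→d4:-→d5:-→d6:-→d7:-→d8:H2→d9:- -> H2
  lookup 137.222.73.216: bits 1000100111011110010010011101 walk d0:H2→d1:-→d2:-→d3:H0→d4:-→d5:-→d6:-→d7:-→d8:-→d9:-→d10:-→d11:-→d12:-→d13:-→d14:-→d15:-→d16:-→d17:-→d18:-→d19:-→d20:-→d21:-→d22:-→d23:-→d24:H1→d25:-→d26:-→d27:-→d28:H2 -> H2
  lookup 137.222.73.209: bits 1000100111011110010010011101 walk d0:H2→d1:-→d2:-→d3:H0→d4:-→d5:-→d6:-→d7:-→d8:-→d9:-→d10:-→d11:-→d12:-→d13:-→d14:-→d15:-→d16:-→d17:-→d18:-→d19:-→d20:-→d21:-→d22:-→d23:-→d24:H1→d25:-→d26:-→d27:-→d28:H2 -> H2
  add 182.0.0.0/8 -> H1 at depth 8
  add 136.242.175.100/32 -> H1 at depth 32
  add 182.113.160.0/20 -> H0 at depth 20
  lookup 93.147.155.85: bits ε walk d0:H2 -> H2
  del 182.113.160.0/20 (clear depth 20)
  add 136.242.0.0/16 -> H2 at depth 16
  lookup 182.113.10.69: bits 1011011001110001 walk d0:H2→d1:-→d2:-→d3:-→d4:-→d5:-→d6:-→d7:-→d8:H1→d9:-→d10:-→d11:-→d12:-→d13:-→d14:-→d15:-→d16:H2 -> H2

== LOOKUPS ==
["H0","H0","H0","H2","H2","H1","H1","H2","H2","H2","H2","H2","H2","H2"]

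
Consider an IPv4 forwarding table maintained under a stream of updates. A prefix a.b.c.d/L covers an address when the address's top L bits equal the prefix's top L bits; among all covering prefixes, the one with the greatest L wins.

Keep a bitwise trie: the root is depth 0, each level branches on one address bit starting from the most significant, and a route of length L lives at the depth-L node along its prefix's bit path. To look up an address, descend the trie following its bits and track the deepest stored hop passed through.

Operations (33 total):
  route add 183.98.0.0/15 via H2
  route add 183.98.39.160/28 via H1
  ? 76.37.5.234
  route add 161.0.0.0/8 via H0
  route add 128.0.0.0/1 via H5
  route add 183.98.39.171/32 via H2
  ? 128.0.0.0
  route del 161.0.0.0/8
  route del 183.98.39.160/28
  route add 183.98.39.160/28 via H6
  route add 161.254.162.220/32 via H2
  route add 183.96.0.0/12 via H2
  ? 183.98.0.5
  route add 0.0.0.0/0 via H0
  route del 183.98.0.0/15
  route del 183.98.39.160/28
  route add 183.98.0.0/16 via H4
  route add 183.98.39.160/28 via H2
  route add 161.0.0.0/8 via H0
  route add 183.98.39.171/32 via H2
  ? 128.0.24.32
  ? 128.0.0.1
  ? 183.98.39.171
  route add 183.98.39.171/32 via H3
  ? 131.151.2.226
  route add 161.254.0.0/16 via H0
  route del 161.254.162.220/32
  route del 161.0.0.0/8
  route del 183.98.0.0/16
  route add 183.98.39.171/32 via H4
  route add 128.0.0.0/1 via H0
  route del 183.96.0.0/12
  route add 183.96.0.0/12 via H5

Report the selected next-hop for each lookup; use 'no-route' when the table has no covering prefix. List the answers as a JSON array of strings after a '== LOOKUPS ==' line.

Trace:
  add 183.98.0.0/15 -> H2 at depth 15
  add 183.98.39.160/28 -> H1 at depth 28
  ? 76.37.5.234  path d0:-  best=no-route
  add 161.0.0.0/8 -> H0 at depth 8
  add 128.0.0.0/1 -> H5 at depth 1
  add 183.98.39.171/32 -> H2 at depth 32
  ? 128.0.0.0  path d0:-→d1:H5→d2:-  best=H5
  - 161.0.0.0/8 clear@8
  - 183.98.39.160/28 clear@28
  add 183.98.39.160/28 -> H6 at depth 28
  add 161.254.162.220/32 -> H2 at depth 32
  add 183.96.0.0/12 -> H2 at depth 12
  ? 183.98.0.5  path d0:-→d1:H5→d2:-→d3:-→d4:-→d5:-→d6:-→d7:-→d8:-→d9:-→d10:-→d11:-→d12:H2→d13:-→d14:-→d15:H2→d16:-→d17:-→d18:-  best=H2
  add 0.0.0.0/0 -> H0 at depth 0
  - 183.98.0.0/15 clear@15
  - 183.98.39.160/28 clear@28
  add 183.98.0.0/16 -> H4 at depth 16
  add 183.98.39.160/28 -> H2 at depth 28
  add 161.0.0.0/8 -> H0 at depth 8
  add 183.98.39.171/32 -> H2 at depth 32
  ? 128.0.24.32  path d0:H0→d1:H5→d2:-  best=H5
  ? 128.0.0.1  path d0:H0→d1:H5→d2:-  best=H5
  ? 183.98.39.171  path d0:H0→d1:H5→d2:-→d3:-→d4:-→d5:-→d6:-→d7:-→d8:-→d9:-→d10:-→d11:-→d12:H2→d13:-→d14:-→d15:-→d16:H4→d17:-→d18:-→d19:-→d20:-→d21:-→d22:-→d23:-→d24:-→d25:-→d26:-→d27:-→d28:H2→d29:-→d30:-→d31:-→d32:H2  best=H2
  add 183.98.39.171/32 -> H3 at depth 32
  ? 131.151.2.226  path d0:H0→d1:H5→d2:-  best=H5
  add 161.254.0.0/16 -> H0 at depth 16
  - 161.254.162.220/32 clear@32
  - 161.0.0.0/8 clear@8
  - 183.98.0.0/16 clear@16
  add 183.98.39.171/32 -> H4 at depth 32
  add 128.0.0.0/1 -> H0 at depth 1
  - 183.96.0.0/12 clear@12
  add 183.96.0.0/12 -> H5 at depth 12

== LOOKUPS ==
["no-route","H5","H2","H5","H5","H2","H5"]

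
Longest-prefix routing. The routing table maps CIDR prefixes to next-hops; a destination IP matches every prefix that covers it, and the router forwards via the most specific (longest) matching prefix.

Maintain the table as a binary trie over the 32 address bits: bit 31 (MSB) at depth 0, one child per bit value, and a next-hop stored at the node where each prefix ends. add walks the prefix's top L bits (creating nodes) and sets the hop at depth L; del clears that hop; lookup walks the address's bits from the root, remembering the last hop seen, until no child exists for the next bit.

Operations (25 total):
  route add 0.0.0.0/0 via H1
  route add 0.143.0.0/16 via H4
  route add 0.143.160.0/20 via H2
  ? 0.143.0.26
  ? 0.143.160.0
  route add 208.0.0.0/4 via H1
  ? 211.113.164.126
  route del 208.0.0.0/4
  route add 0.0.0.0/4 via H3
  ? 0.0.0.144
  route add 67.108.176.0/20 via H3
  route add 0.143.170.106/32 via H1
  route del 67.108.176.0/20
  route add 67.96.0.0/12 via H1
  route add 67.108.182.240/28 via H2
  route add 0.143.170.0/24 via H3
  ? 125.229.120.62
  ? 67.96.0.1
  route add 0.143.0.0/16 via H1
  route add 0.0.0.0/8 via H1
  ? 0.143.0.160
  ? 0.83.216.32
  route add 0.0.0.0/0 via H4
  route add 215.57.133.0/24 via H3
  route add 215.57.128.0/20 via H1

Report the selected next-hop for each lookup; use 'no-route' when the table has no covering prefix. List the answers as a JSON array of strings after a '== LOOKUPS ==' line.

Apply in order:
  + 0.0.0.0/0 (H1) depth=0
  + 0.143.0.0/16 (H4) depth=16
  + 0.143.160.0/20 (H2) depth=20
  lookup 0.143.0.26: bits 0000000010001111 walk d0:H1→d1:-→d2:-→d3:-→d4:-→d5:-→d6:-→d7:-→d8:-→d9:-→d10:-→d11:-→d12:-→d13:-→d14:-→d15:-→d16:H4 -> H4
  lookup 0.143.160.0: bits 00000000100011111010 walk d0:H1→d1:-→d2:-→d3:-→d4:-→d5:-→d6:-→d7:-→d8:-→d9:-→d10:-→d11:-→d12:-→d13:-→d14:-→d15:-→d16:H4→d17:-→d18:-→d19:-→d20:H2 -> H2
  + 208.0.0.0/4 (H1) depth=4
  lookup 211.113.164.126: bits 1101 walk d0:H1→d1:-→d2:-→d3:-→d4:H1 -> H1
  del 208.0.0.0/4 (clear depth 4)
  + 0.0.0.0/4 (H3) depth=4
  lookup 0.0.0.144: bits 00000000 walk d0:H1→d1:-→d2:-→d3:-→d4:H3→d5:-→d6:-→d7:-→d8:- -> H3
  + 67.108.176.0/20 (H3) depth=20
  + 0.143.170.106/32 (H1) depth=32
  del 67.108.176.0/20 (clear depth 20)
  + 67.96.0.0/12 (H1) depth=12
  + 67.108.182.240/28 (H2) depth=28
  + 0.143.170.0/24 (H3) depth=24
  lookup 125.229.120.62: bits 01 walk d0:H1→d1:-→d2:- -> H1
  lookup 67.96.0.1: bits 010000110110 walk d0:H1→d1:-→d2:-→d3:-→d4:-→d5:-→d6:-→d7:-→d8:-→d9:-→d10:-→d11:-→d12:H1 -> H1
  + 0.143.0.0/16 (H1) depth=16
  + 0.0.0.0/8 (H1) depth=8
  lookup 0.143.0.160: bits 0000000010001111 walk d0:H1→d1:-→d2:-→d3:-→d4:H3→d5:-→d6:-→d7:-→d8:H1→d9:-→d10:-→d11:-→d12:-→d13:-→d14:-→d15:-→d16:H1 -> H1
  lookup 0.83.216.32: bits 00000000 walk d0:H1→d1:-→d2:-→d3:-→d4:H3→d5:-→d6:-→d7:-→d8:H1 -> H1
  + 0.0.0.0/0 (H4) depth=0
  + 215.57.133.0/24 (H3) depth=24
  + 215.57.128.0/20 (H1) depth=20

== LOOKUPS ==
["H4","H2","H1","H3","H1","H1","H1","H1"]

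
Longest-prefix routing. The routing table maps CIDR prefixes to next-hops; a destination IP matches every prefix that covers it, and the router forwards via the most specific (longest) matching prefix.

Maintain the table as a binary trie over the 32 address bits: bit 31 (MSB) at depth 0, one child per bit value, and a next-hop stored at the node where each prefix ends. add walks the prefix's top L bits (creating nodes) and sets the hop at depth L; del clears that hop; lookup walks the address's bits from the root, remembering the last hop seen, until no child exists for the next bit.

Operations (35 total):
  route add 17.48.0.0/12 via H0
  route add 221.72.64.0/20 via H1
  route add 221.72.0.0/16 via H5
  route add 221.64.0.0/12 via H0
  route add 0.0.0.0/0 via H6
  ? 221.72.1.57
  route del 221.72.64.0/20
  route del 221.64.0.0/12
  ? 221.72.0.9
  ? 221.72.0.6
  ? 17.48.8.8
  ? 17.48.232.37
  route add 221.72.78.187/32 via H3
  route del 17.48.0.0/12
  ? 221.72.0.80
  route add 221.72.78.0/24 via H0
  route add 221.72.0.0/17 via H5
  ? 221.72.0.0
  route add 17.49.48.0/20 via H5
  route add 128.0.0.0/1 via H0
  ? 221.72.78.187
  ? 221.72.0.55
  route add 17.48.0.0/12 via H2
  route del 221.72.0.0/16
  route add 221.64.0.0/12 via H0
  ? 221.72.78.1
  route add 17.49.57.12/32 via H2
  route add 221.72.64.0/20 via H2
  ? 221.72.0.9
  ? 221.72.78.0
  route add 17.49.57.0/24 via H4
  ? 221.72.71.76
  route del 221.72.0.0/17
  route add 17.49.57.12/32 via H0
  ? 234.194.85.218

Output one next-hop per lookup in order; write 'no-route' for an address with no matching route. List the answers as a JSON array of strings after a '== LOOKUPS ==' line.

Apply in order:
  add 17.48.0.0/12 -> H0 at depth 12
  add 221.72.64.0/20 -> H1 at depth 20
  add 221.72.0.0/16 -> H5 at depth 16
  add 221.64.0.0/12 -> H0 at depth 12
  add 0.0.0.0/0 -> H6 at depth 0
  Q 221.72.1.57: descend 11011101010010000 ; hops seen [H6,H0,H5] ; pick H5
  del 221.72.64.0/20 (clear depth 20)
  del 221.64.0.0/12 (clear depth 12)
  Q 221.72.0.9: descend 11011101010010000 ; hops seen [H6,H5] ; pick H5
  Q 221.72.0.6: descend 11011101010010000 ; hops seen [H6,H5] ; pick H5
  Q 17.48.8.8: descend 000100010011 ; hops seen [H6,H0] ; pick H0
  Q 17.48.232.37: descend 000100010011 ; hops seen [H6,H0] ; pick H0
  add 221.72.78.187/32 -> H3 at depth 32
  del 17.48.0.0/12 (clear depth 12)
  Q 221.72.0.80: descend 11011101010010000 ; hops seen [H6,H5] ; pick H5
  add 221.72.78.0/24 -> H0 at depth 24
  add 221.72.0.0/17 -> H5 at depth 17
  Q 221.72.0.0: descend 11011101010010000 ; hops seen [H6,H5,H5] ; pick H5
  add 17.49.48.0/20 -> H5 at depth 20
  add 128.0.0.0/1 -> H0 at depth 1
  Q 221.72.78.187: descend 11011101010010000100111010111011 ; hops seen [H6,H0,H5,H5,H0,H3] ; pick H3
  Q 221.72.0.55: descend 11011101010010000 ; hops seen [H6,H0,H5,H5] ; pick H5
  add 17.48.0.0/12 -> H2 at depth 12
  del 221.72.0.0/16 (clear depth 16)
  add 221.64.0.0/12 -> H0 at depth 12
  Q 221.72.78.1: descend 110111010100100001001110 ; hops seen [H6,H0,H0,H5,H0] ; pick H0
  add 17.49.57.12/32 -> H2 at depth 32
  add 221.72.64.0/20 -> H2 at depth 20
  Q 221.72.0.9: descend 11011101010010000 ; hops seen [H6,H0,H0,H5] ; pick H5
  Q 221.72.78.0: descend 110111010100100001001110 ; hops seen [H6,H0,H0,H5,H2,H0] ; pick H0
  add 17.49.57.0/24 -> H4 at depth 24
  Q 221.72.71.76: descend 11011101010010000100 ; hops seen [H6,H0,H0,H5,H2] ; pick H2
  del 221.72.0.0/17 (clear depth 17)
  add 17.49.57.12/32 -> H0 at depth 32
  Q 234.194.85.218: descend 11 ; hops seen [H6,H0] ; pick H0

== LOOKUPS ==
["H5","H5","H5","H0","H0","H5","H5","H3","H5","H0","H5","H0","H2","H0"]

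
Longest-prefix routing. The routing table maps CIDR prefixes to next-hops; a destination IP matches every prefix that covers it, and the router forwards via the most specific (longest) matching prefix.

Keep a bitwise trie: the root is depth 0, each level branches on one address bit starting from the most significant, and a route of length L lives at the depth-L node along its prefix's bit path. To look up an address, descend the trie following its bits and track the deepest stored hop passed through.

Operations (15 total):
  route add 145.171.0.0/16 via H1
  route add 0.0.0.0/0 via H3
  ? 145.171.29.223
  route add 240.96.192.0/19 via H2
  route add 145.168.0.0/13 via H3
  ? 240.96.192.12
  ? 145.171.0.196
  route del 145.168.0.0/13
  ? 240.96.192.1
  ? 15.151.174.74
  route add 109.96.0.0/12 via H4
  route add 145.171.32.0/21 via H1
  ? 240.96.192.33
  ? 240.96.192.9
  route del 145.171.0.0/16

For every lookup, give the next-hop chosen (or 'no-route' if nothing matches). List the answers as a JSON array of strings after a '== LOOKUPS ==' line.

Apply in order:
  + 145.171.0.0/16 (H1) depth=16
  + 0.0.0.0/0 (H3) depth=0
  ? 145.171.29.223  path d0:H3→d1:-→d2:-→d3:-→d4:-→d5:-→d6:-→d7:-→d8:-→d9:-→d10:-→d11:-→d12:-→d13:-→d14:-→d15:-→d16:H1  best=H1
  + 240.96.192.0/19 (H2) depth=19
  + 145.168.0.0/13 (H3) depth=13
  ? 240.96.192.12  path d0:H3→d1:-→d2:-→d3:-→d4:-→d5:-→d6:-→d7:-→d8:-→d9:-→d10:-→d11:-→d12:-→d13:-→d14:-→d15:-→d16:-→d17:-→d18:-→d19:H2  best=H2
  ? 145.171.0.196  path d0:H3→d1:-→d2:-→d3:-→d4:-→d5:-→d6:-→d7:-→d8:-→d9:-→d10:-→d11:-→d12:-→d13:H3→d14:-→d15:-→d16:H1  best=H1
  - 145.168.0.0/13 clear@13
  ? 240.96.192.1  path d0:H3→d1:-→d2:-→d3:-→d4:-→d5:-→d6:-→d7:-→d8:-→d9:-→d10:-→d11:-→d12:-→d13:-→d14:-→d15:-→d16:-→d17:-→d18:-→d19:H2  best=H2
  ? 15.151.174.74  path d0:H3  best=H3
  + 109.96.0.0/12 (H4) depth=12
  + 145.171.32.0/21 (H1) depth=21
  ? 240.96.192.33  path d0:H3→d1:-→d2:-→d3:-→d4:-→d5:-→d6:-→d7:-→d8:-→d9:-→d10:-→d11:-→d12:-→d13:-→d14:-→d15:-→d16:-→d17:-→d18:-→d19:H2  best=H2
  ? 240.96.192.9  path d0:H3→d1:-→d2:-→d3:-→d4:-→d5:-→d6:-→d7:-→d8:-→d9:-→d10:-→d11:-→d12:-→d13:-→d14:-→d15:-→d16:-→d17:-→d18:-→d19:H2  best=H2
  - 145.171.0.0/16 clear@16

== LOOKUPS ==
["H1","H2","H1","H2","H3","H2","H2"]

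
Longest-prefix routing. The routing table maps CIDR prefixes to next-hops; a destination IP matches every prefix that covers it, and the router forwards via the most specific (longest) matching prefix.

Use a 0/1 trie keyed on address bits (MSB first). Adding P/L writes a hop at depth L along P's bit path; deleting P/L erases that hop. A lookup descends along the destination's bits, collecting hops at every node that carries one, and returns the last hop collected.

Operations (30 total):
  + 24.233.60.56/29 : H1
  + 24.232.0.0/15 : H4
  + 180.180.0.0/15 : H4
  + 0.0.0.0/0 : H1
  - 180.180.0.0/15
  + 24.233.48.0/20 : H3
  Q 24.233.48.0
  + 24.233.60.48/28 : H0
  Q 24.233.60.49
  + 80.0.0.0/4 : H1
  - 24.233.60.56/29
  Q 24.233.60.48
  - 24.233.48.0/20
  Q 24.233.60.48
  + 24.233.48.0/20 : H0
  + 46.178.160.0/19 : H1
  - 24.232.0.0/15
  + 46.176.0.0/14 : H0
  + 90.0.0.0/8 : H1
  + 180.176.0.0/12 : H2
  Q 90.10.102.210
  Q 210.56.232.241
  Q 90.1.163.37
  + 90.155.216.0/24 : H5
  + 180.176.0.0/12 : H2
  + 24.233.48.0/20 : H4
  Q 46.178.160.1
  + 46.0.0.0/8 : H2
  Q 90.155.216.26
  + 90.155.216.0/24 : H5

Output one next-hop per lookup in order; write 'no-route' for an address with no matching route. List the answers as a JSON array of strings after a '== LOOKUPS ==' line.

Process each operation:
  add 24.233.60.56/29 -> H1 at depth 29
  add 24.232.0.0/15 -> H4 at depth 15
  add 180.180.0.0/15 -> H4 at depth 15
  add 0.0.0.0/0 -> H1 at depth 0
  del 180.180.0.0/15 (clear depth 15)
  add 24.233.48.0/20 -> H3 at depth 20
  Q 24.233.48.0: descend 00011000111010010011 ; hops seen [H1,H4,H3] ; pick H3
  add 24.233.60.48/28 -> H0 at depth 28
  Q 24.233.60.49: descend 0001100011101001001111000011 ; hops seen [H1,H4,H3,H0] ; pick H0
  add 80.0.0.0/4 -> H1 at depth 4
  del 24.233.60.56/29 (clear depth 29)
  Q 24.233.60.48: descend 0001100011101001001111000011 ; hops seen [H1,H4,H3,H0] ; pick H0
  del 24.233.48.0/20 (clear depth 20)
  Q 24.233.60.48: descend 0001100011101001001111000011 ; hops seen [H1,H4,H0] ; pick H0
  add 24.233.48.0/20 -> H0 at depth 20
  add 46.178.160.0/19 -> H1 at depth 19
  del 24.232.0.0/15 (clear depth 15)
  add 46.176.0.0/14 -> H0 at depth 14
  add 90.0.0.0/8 -> H1 at depth 8
  add 180.176.0.0/12 -> H2 at depth 12
  Q 90.10.102.210: descend 01011010 ; hops seen [H1,H1,H1] ; pick H1
  Q 210.56.232.241: descend 1 ; hops seen [H1] ; pick H1
  Q 90.1.163.37: descend 01011010 ; hops seen [H1,H1,H1] ; pick H1
  add 90.155.216.0/24 -> H5 at depth 24
  add 180.176.0.0/12 -> H2 at depth 12
  add 24.233.48.0/20 -> H4 at depth 20
  Q 46.178.160.1: descend 0010111010110010101 ; hops seen [H1,H0,H1] ; pick H1
  add 46.0.0.0/8 -> H2 at depth 8
  Q 90.155.216.26: descend 010110101001101111011000 ; hops seen [H1,H1,H1,H5] ; pick H5
  add 90.155.216.0/24 -> H5 at depth 24

== LOOKUPS ==
["H3","H0","H0","H0","H1","H1","H1","H1","H5"]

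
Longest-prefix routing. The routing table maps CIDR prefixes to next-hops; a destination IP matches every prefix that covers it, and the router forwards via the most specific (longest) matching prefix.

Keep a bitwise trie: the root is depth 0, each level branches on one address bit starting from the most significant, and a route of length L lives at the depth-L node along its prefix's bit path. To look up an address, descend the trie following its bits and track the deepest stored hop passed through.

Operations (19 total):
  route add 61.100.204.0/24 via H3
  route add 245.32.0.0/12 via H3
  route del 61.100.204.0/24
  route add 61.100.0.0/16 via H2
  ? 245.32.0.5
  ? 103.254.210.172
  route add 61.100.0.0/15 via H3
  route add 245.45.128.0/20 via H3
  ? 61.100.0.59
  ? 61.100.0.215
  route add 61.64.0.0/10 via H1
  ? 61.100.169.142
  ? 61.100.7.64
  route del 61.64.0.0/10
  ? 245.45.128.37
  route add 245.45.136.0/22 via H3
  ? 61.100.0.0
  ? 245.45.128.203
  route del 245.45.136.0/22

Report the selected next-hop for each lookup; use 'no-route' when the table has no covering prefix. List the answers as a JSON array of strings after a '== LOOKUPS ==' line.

Trace:
  + 61.100.204.0/24 (H3) depth=24
  + 245.32.0.0/12 (H3) depth=12
  - 61.100.204.0/24 clear@24
  + 61.100.0.0/16 (H2) depth=16
  lookup 245.32.0.5: bits 111101010010 walk d0:-→d1:-→d2:-→d3:-→d4:-→d5:-→d6:-→d7:-→d8:-→d9:-→d10:-→d11:-→d12:H3 -> H3
  lookup 103.254.210.172: bits 0 walk d0:-→d1:- -> no-route
  + 61.100.0.0/15 (H3) depth=15
  + 245.45.128.0/20 (H3) depth=20
  lookup 61.100.0.59: bits 0011110101100100 walk d0:-→d1:-→d2:-→d3:-→d4:-→d5:-→d6:-→d7:-→d8:-→d9:-→d10:-→d11:-→d12:-→d13:-→d14:-→d15:H3→d16:H2 -> H2
  lookup 61.100.0.215: bits 0011110101100100 walk d0:-→d1:-→d2:-→d3:-→d4:-→d5:-→d6:-→d7:-→d8:-→d9:-→d10:-→d11:-→d12:-→d13:-→d14:-→d15:H3→d16:H2 -> H2
  + 61.64.0.0/10 (H1) depth=10
  lookup 61.100.169.142: bits 00111101011001001 walk d0:-→d1:-→d2:-→d3:-→d4:-→d5:-→d6:-→d7:-→d8:-→d9:-→d10:H1→d11:-→d12:-→d13:-→d14:-→d15:H3→d16:H2→d17:- -> H2
  lookup 61.100.7.64: bits 0011110101100100 walk d0:-→d1:-→d2:-→d3:-→d4:-→d5:-→d6:-→d7:-→d8:-→d9:-→d10:H1→d11:-→d12:-→d13:-→d14:-→d15:H3→d16:H2 -> H2
  - 61.64.0.0/10 clear@10
  lookup 245.45.128.37: bits 11110101001011011000 walk d0:-→d1:-→d2:-→d3:-→d4:-→d5:-→d6:-→d7:-→d8:-→d9:-→d10:-→d11:-→d12:H3→d13:-→d14:-→d15:-→d16:-→d17:-→d18:-→d19:-→d20:H3 -> H3
  + 245.45.136.0/22 (H3) depth=22
  lookup 61.100.0.0: bits 0011110101100100 walk d0:-→d1:-→d2:-→d3:-→d4:-→d5:-→d6:-→d7:-→d8:-→d9:-→d10:-→d11:-→d12:-→d13:-→d14:-→d15:H3→d16:H2 -> H2
  lookup 245.45.128.203: bits 11110101001011011000 walk d0:-→d1:-→d2:-→d3:-→d4:-→d5:-→d6:-→d7:-→d8:-→d9:-→d10:-→d11:-→d12:H3→d13:-→d14:-→d15:-→d16:-→d17:-→d18:-→d19:-→d20:H3 -> H3
  - 245.45.136.0/22 clear@22

== LOOKUPS ==
["H3","no-route","H2","H2","H2","H2","H3","H2","H3"]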